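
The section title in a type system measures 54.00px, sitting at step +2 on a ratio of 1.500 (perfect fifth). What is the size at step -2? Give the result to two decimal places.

10.67px

Moving from step +2 to step -2 is 4 steps down, so divide by r⁴.
54.00 ÷ 1.500⁴ = 54.00 ÷ 5.06250 ≈ 10.667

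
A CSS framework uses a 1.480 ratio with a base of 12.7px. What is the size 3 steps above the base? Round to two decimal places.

41.17px

Each step on a modular scale multiplies by the ratio, so the size n steps from the base is base × ratioⁿ.
12.7 × 1.480³ = 12.7 × 3.24179 ≈ 41.17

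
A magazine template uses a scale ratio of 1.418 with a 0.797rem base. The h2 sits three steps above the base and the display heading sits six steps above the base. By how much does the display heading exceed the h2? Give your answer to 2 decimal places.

4.21rem

Step 3: 0.797 × 1.418³ = 2.2724rem
Step 6: 0.797 × 1.418⁶ = 6.4791rem
Difference: 6.4791 − 2.2724 = 4.2067rem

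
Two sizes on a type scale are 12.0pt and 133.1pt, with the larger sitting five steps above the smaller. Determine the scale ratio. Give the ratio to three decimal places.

1.618

r⁵ = 133.1 / 12.0, so r = (133.1/12.0)^(1/5).
r = 11.0917^(1/5) ≈ 1.6181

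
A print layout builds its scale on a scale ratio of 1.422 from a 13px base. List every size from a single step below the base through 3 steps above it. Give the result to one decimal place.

9.1px, 13.0px, 18.5px, 26.3px, 37.4px

Step -1: 13.0 ÷ 1.422 = 9.1
Step 0: 13px
Step 1: 13.0 × 1.422 = 18.5
Step 2: 13.0 × 1.422² = 26.3
Step 3: 13.0 × 1.422³ = 37.4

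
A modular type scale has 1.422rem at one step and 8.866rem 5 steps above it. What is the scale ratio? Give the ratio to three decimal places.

The ratio satisfies 1.422 × r⁵ = 8.866, so r = (8.866 / 1.422)^(1/5).
r = 6.2349^(1/5) ≈ 1.4420

1.442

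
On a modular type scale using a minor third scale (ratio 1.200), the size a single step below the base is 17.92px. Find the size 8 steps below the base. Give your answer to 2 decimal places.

The gap is -8 − (-1) = -7 steps, so the factor is 1.200^-7.
17.92 ÷ 1.200⁷ = 17.92 ÷ 3.58318 ≈ 5.001

5.00px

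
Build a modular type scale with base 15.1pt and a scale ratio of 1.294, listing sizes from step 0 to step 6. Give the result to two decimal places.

15.10pt, 19.54pt, 25.28pt, 32.72pt, 42.34pt, 54.78pt, 70.89pt

Step 0: 15.1pt
Step 1: 15.1 × 1.294 = 19.54
Step 2: 15.1 × 1.294² = 25.28
Step 3: 15.1 × 1.294³ = 32.72
Step 4: 15.1 × 1.294⁴ = 42.34
Step 5: 15.1 × 1.294⁵ = 54.78
Step 6: 15.1 × 1.294⁶ = 70.89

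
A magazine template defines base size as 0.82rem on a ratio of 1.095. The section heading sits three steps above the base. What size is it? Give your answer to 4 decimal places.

1.0766rem

0.82 × 1.095³ = 0.82 × 1.31293 ≈ 1.0766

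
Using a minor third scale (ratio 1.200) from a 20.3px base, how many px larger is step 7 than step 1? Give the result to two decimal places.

48.38px

Step 1: 20.3 × 1.200 = 24.3600px
Step 7: 20.3 × 1.200⁷ = 72.7386px
Difference: 72.7386 − 24.3600 = 48.3786px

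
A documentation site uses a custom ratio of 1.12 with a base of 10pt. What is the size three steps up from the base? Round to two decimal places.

10.0 × 1.12³ = 10.0 × 1.40493 ≈ 14.05

14.05pt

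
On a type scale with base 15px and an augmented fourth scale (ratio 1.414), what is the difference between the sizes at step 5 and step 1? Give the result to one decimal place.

63.6px

Step 1: 15.0 × 1.414 = 21.210px
Step 5: 15.0 × 1.414⁵ = 84.789px
Difference: 84.789 − 21.210 = 63.579px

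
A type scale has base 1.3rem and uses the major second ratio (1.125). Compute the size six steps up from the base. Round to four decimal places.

2.6355rem

1.3 × 1.125⁶ = 1.3 × 2.02729 ≈ 2.6355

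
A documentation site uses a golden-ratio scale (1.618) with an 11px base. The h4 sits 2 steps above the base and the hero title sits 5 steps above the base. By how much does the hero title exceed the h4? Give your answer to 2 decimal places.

93.18px

Step 2: 11.0 × 1.618² = 28.7972px
Step 5: 11.0 × 1.618⁵ = 121.9791px
Difference: 121.9791 − 28.7972 = 93.1819px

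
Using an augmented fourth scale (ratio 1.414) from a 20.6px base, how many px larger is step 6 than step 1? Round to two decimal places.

Step 1: 20.6 × 1.414 = 29.1284px
Step 6: 20.6 × 1.414⁶ = 164.6507px
Difference: 164.6507 − 29.1284 = 135.5223px

135.52px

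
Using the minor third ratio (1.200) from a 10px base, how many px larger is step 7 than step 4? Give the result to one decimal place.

15.1px

Step 4: 10.0 × 1.200⁴ = 20.736px
Step 7: 10.0 × 1.200⁷ = 35.832px
Difference: 35.832 − 20.736 = 15.096px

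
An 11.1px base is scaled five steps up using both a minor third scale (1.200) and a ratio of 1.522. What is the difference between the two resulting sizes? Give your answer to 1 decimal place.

Minor third: 11.1 × 1.200⁵ = 27.620px
At 1.522: 11.1 × 1.522⁵ = 90.656px
Difference: 90.656 − 27.620 = 63.036px

63.0px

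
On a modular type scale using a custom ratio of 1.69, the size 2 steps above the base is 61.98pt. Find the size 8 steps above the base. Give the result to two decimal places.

1444.02pt

The gap is 8 − (2) = 6 steps, so the factor is 1.69^6.
61.98 × 1.69⁶ = 61.98 × 23.29809 ≈ 1444.015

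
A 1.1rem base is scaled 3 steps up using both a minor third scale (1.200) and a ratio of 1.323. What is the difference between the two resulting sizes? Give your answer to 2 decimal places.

Minor third: 1.1 × 1.200³ = 1.9008rem
At 1.323: 1.1 × 1.323³ = 2.5473rem
Difference: 2.5473 − 1.9008 = 0.6465rem

0.65rem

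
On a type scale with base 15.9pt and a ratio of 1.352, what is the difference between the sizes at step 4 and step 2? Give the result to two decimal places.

24.06pt

Step 2: 15.9 × 1.352² = 29.0637pt
Step 4: 15.9 × 1.352⁴ = 53.1256pt
Difference: 53.1256 − 29.0637 = 24.0619pt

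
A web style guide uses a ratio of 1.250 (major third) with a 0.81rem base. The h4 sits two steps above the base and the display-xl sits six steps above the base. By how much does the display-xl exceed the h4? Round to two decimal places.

1.82rem

Step 2: 0.81 × 1.250² = 1.2656rem
Step 6: 0.81 × 1.250⁶ = 3.0899rem
Difference: 3.0899 − 1.2656 = 1.8243rem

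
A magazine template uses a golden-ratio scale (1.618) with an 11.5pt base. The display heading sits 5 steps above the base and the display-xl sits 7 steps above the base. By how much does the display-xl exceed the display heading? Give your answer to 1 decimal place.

206.3pt

Step 5: 11.5 × 1.618⁵ = 127.524pt
Step 7: 11.5 × 1.618⁷ = 333.847pt
Difference: 333.847 − 127.524 = 206.323pt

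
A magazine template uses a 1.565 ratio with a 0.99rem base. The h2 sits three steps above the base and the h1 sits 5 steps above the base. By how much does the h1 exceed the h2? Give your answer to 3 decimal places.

Step 3: 0.99 × 1.565³ = 3.79471rem
Step 5: 0.99 × 1.565⁵ = 9.29409rem
Difference: 9.29409 − 3.79471 = 5.49938rem

5.499rem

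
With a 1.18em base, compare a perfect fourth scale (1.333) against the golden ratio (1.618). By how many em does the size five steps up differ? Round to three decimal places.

8.119em

Perfect fourth: 1.18 × 1.333⁵ = 4.96630em
Golden ratio: 1.18 × 1.618⁵ = 13.08503em
Difference: 13.08503 − 4.96630 = 8.11873em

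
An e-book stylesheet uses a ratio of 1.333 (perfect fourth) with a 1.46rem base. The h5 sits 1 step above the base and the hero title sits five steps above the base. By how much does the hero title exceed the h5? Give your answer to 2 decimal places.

Step 1: 1.46 × 1.333 = 1.9462rem
Step 5: 1.46 × 1.333⁵ = 6.1447rem
Difference: 6.1447 − 1.9462 = 4.1985rem

4.20rem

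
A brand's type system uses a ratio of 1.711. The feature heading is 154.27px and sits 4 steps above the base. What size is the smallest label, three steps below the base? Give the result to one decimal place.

154.27 ÷ 1.711⁷ = 154.27 ÷ 42.92893 ≈ 3.594

3.6px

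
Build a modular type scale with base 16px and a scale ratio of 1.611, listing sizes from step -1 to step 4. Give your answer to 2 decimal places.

9.93px, 16.00px, 25.78px, 41.53px, 66.90px, 107.77px

Step -1: 16.0 ÷ 1.611 = 9.93
Step 0: 16px
Step 1: 16.0 × 1.611 = 25.78
Step 2: 16.0 × 1.611² = 41.53
Step 3: 16.0 × 1.611³ = 66.90
Step 4: 16.0 × 1.611⁴ = 107.77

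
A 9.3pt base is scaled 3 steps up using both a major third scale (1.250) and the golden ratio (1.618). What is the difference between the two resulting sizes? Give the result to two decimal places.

21.23pt

Major third: 9.3 × 1.250³ = 18.1641pt
Golden ratio: 9.3 × 1.618³ = 39.3929pt
Difference: 39.3929 − 18.1641 = 21.2288pt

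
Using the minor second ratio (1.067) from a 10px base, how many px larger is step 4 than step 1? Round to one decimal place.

2.3px

Step 1: 10.0 × 1.067 = 10.670px
Step 4: 10.0 × 1.067⁴ = 12.962px
Difference: 12.962 − 10.670 = 2.292px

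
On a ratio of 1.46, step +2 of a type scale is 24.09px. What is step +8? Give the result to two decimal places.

24.09 × 1.46⁶ = 24.09 × 9.68539 ≈ 233.321

233.32px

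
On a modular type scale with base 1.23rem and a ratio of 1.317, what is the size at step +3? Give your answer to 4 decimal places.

2.8097rem

Each step on a modular scale multiplies by the ratio, so the size n steps from the base is base × ratioⁿ.
1.23 × 1.317³ = 1.23 × 2.28432 ≈ 2.8097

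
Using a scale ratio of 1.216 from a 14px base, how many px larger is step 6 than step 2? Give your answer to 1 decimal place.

24.6px

Step 2: 14.0 × 1.216² = 20.701px
Step 6: 14.0 × 1.216⁶ = 45.262px
Difference: 45.262 − 20.701 = 24.561px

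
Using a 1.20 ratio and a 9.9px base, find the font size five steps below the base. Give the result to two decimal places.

Each step on a modular scale multiplies by the ratio, so the size n steps from the base is base × ratioⁿ.
9.9 ÷ 1.20⁵ = 9.9 ÷ 2.48832 ≈ 3.98

3.98px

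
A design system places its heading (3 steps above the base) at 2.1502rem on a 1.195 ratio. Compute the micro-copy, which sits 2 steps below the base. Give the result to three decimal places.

0.882rem

2.1502 ÷ 1.195⁵ = 2.1502 ÷ 2.43691 ≈ 0.882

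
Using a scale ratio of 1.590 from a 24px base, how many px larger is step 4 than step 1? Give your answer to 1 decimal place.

Step 1: 24.0 × 1.590 = 38.160px
Step 4: 24.0 × 1.590⁴ = 153.391px
Difference: 153.391 − 38.160 = 115.231px

115.2px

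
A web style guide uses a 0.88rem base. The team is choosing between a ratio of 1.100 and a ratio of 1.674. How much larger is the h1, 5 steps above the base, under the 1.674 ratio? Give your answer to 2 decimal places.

At 1.100: 0.88 × 1.100⁵ = 1.4172rem
At 1.674: 0.88 × 1.674⁵ = 11.5680rem
Difference: 11.5680 − 1.4172 = 10.1508rem

10.15rem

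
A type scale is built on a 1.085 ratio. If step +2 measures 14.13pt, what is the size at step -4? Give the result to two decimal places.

8.66pt

Moving from step +2 to step -4 is 6 steps down, so divide by r⁶.
14.13 ÷ 1.085⁶ = 14.13 ÷ 1.63147 ≈ 8.661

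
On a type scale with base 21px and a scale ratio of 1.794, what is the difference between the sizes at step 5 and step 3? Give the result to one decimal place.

269.0px

Step 3: 21.0 × 1.794³ = 121.251px
Step 5: 21.0 × 1.794⁵ = 390.240px
Difference: 390.240 − 121.251 = 268.989px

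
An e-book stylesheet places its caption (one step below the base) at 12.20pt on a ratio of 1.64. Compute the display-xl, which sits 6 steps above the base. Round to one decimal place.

389.3pt

The gap is 6 − (-1) = 7 steps, so the factor is 1.64^7.
12.20 × 1.64⁷ = 12.20 × 31.90854 ≈ 389.284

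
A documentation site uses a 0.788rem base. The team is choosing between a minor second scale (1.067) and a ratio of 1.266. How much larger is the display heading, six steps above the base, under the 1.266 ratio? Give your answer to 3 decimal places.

2.082rem

Minor second: 0.788 × 1.067⁶ = 1.16282rem
At 1.266: 0.788 × 1.266⁶ = 3.24436rem
Difference: 3.24436 − 1.16282 = 2.08154rem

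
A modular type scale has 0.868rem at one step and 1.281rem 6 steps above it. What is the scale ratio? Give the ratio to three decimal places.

r⁶ = 1.281 / 0.868, so r = (1.281/0.868)^(1/6).
r = 1.4758^(1/6) ≈ 1.0670

1.067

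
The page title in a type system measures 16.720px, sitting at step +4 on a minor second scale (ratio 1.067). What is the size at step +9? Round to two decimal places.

23.12px

The gap is 9 − (4) = 5 steps, so the factor is 1.067^5.
16.720 × 1.067⁵ = 16.720 × 1.38300 ≈ 23.124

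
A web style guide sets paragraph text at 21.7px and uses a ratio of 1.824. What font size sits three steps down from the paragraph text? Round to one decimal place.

3.6px

Every step multiplies by the scale ratio.
21.7 ÷ 1.824³ = 21.7 ÷ 6.06840 ≈ 3.58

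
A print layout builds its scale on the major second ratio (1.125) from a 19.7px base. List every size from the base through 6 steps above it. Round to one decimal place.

19.7px, 22.2px, 24.9px, 28.0px, 31.6px, 35.5px, 39.9px

Step 0: 19.7px
Step 1: 19.7 × 1.125 = 22.2
Step 2: 19.7 × 1.125² = 24.9
Step 3: 19.7 × 1.125³ = 28.0
Step 4: 19.7 × 1.125⁴ = 31.6
Step 5: 19.7 × 1.125⁵ = 35.5
Step 6: 19.7 × 1.125⁶ = 39.9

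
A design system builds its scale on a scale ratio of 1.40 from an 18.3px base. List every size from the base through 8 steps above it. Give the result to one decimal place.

Step 0: 18.3px
Step 1: 18.3 × 1.40 = 25.6
Step 2: 18.3 × 1.40² = 35.9
Step 3: 18.3 × 1.40³ = 50.2
Step 4: 18.3 × 1.40⁴ = 70.3
Step 5: 18.3 × 1.40⁵ = 98.4
Step 6: 18.3 × 1.40⁶ = 137.8
Step 7: 18.3 × 1.40⁷ = 192.9
Step 8: 18.3 × 1.40⁸ = 270.1

18.3px, 25.6px, 35.9px, 50.2px, 70.3px, 98.4px, 137.8px, 192.9px, 270.1px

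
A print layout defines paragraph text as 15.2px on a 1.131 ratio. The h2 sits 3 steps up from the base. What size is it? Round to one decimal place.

Each step on a modular scale multiplies by the ratio, so the size n steps from the base is base × ratioⁿ.
15.2 × 1.131³ = 15.2 × 1.44673 ≈ 21.99

22.0px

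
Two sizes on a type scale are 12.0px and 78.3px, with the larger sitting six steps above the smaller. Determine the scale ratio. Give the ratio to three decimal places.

1.367

The ratio satisfies 12.0 × r⁶ = 78.3, so r = (78.3 / 12.0)^(1/6).
r = 6.5250^(1/6) ≈ 1.3670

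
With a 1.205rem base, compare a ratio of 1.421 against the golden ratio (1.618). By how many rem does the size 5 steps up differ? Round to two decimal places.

6.38rem

At 1.421: 1.205 × 1.421⁵ = 6.9816rem
Golden ratio: 1.205 × 1.618⁵ = 13.3623rem
Difference: 13.3623 − 6.9816 = 6.3807rem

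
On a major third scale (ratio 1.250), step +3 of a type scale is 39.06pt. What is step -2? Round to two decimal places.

39.06 ÷ 1.250⁵ = 39.06 ÷ 3.05176 ≈ 12.799

12.80pt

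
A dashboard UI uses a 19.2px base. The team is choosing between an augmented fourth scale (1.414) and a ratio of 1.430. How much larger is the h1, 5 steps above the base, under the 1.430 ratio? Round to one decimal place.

6.3px

Augmented fourth: 19.2 × 1.414⁵ = 108.530px
At 1.430: 19.2 × 1.430⁵ = 114.810px
Difference: 114.810 − 108.530 = 6.280px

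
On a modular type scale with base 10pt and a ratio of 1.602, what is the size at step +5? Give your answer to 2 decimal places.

105.51pt

A modular type scale is a geometric sequence: sizeₙ = base × rⁿ.
10.0 × 1.602⁵ = 10.0 × 10.55146 ≈ 105.51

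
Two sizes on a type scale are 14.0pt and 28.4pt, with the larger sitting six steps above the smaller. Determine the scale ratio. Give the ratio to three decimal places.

r⁶ = 28.4 / 14.0, so r = (28.4/14.0)^(1/6).
r = 2.0286^(1/6) ≈ 1.1251

1.125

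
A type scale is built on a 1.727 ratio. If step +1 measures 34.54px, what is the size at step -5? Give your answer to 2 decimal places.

34.54 ÷ 1.727⁶ = 34.54 ÷ 26.53102 ≈ 1.302

1.30px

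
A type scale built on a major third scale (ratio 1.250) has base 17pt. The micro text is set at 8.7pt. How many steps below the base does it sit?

1.250ⁿ = 17 / 8.7 = 1.9540
n = ln(1.9540) / ln(1.250) = 0.6699 / 0.2231 ≈ 3.00

3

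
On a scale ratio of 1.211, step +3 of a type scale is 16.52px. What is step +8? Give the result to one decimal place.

43.0px

The gap is 8 − (3) = 5 steps, so the factor is 1.211^5.
16.52 × 1.211⁵ = 16.52 × 2.60448 ≈ 43.026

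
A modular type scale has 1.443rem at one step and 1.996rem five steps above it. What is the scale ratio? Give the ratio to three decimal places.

1.067

The ratio satisfies 1.443 × r⁵ = 1.996, so r = (1.996 / 1.443)^(1/5).
r = 1.3832^(1/5) ≈ 1.0670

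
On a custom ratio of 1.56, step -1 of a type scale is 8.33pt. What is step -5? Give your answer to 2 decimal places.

8.33 ÷ 1.56⁴ = 8.33 ÷ 5.92241 ≈ 1.407

1.41pt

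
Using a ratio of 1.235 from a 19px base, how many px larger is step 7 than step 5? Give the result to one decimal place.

Step 5: 19.0 × 1.235⁵ = 54.587px
Step 7: 19.0 × 1.235⁷ = 83.257px
Difference: 83.257 − 54.587 = 28.670px

28.7px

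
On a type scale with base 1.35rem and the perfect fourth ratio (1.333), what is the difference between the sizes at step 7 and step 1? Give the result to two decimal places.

Step 1: 1.35 × 1.333 = 1.7995rem
Step 7: 1.35 × 1.333⁷ = 10.0959rem
Difference: 10.0959 − 1.7995 = 8.2964rem

8.30rem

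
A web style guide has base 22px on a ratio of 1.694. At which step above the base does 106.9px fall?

3

1.694ⁿ = 106.9 / 22 = 4.8591
n = ln(4.8591) / ln(1.694) = 1.5809 / 0.5271 ≈ 3.00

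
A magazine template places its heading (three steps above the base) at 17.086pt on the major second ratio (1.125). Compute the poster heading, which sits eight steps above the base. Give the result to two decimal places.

30.79pt

The gap is 8 − (3) = 5 steps, so the factor is 1.125^5.
17.086 × 1.125⁵ = 17.086 × 1.80203 ≈ 30.790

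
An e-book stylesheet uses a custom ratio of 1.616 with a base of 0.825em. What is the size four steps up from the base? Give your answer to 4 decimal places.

Each step on a modular scale multiplies by the ratio, so the size n steps from the base is base × ratioⁿ.
0.825 × 1.616⁴ = 0.825 × 6.81970 ≈ 5.6263

5.6263em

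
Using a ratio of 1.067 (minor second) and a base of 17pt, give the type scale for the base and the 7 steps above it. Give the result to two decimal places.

17.00pt, 18.14pt, 19.35pt, 20.65pt, 22.03pt, 23.51pt, 25.09pt, 26.77pt

Step 0: 17pt
Step 1: 17.0 × 1.067 = 18.14
Step 2: 17.0 × 1.067² = 19.35
Step 3: 17.0 × 1.067³ = 20.65
Step 4: 17.0 × 1.067⁴ = 22.03
Step 5: 17.0 × 1.067⁵ = 23.51
Step 6: 17.0 × 1.067⁶ = 25.09
Step 7: 17.0 × 1.067⁷ = 26.77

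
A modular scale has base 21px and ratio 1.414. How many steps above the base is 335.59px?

8

1.414ⁿ = 335.59 / 21 = 15.9805
n = ln(15.9805) / ln(1.414) = 2.7714 / 0.3464 ≈ 8.00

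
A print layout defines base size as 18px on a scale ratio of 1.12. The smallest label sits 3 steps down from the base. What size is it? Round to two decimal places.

Every step multiplies by the scale ratio.
18.0 ÷ 1.12³ = 18.0 ÷ 1.40493 ≈ 12.81

12.81px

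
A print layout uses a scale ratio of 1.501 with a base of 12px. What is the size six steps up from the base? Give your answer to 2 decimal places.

137.24px

12.0 × 1.501⁶ = 12.0 × 11.43626 ≈ 137.24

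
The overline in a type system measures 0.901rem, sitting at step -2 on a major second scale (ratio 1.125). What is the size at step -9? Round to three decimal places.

0.901 ÷ 1.125⁷ = 0.901 ÷ 2.28070 ≈ 0.395

0.395rem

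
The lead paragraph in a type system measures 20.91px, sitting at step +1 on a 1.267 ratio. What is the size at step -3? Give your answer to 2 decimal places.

8.11px

Moving from step +1 to step -3 is 4 steps down, so divide by r⁴.
20.91 ÷ 1.267⁴ = 20.91 ÷ 2.57695 ≈ 8.114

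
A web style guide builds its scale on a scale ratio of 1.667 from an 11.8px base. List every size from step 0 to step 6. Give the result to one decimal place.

Step 0: 11.8px
Step 1: 11.8 × 1.667 = 19.7
Step 2: 11.8 × 1.667² = 32.8
Step 3: 11.8 × 1.667³ = 54.7
Step 4: 11.8 × 1.667⁴ = 91.1
Step 5: 11.8 × 1.667⁵ = 151.9
Step 6: 11.8 × 1.667⁶ = 253.2

11.8px, 19.7px, 32.8px, 54.7px, 91.1px, 151.9px, 253.2px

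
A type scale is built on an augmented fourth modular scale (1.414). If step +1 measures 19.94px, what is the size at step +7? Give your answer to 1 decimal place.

159.4px

The gap is 7 − (1) = 6 steps, so the factor is 1.414^6.
19.94 × 1.414⁶ = 19.94 × 7.99275 ≈ 159.376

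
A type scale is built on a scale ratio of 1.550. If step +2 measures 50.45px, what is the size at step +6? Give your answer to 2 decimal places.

291.20px

Moving from step +2 to step +6 is 4 steps up, so multiply by r⁴.
50.45 × 1.550⁴ = 50.45 × 5.77201 ≈ 291.198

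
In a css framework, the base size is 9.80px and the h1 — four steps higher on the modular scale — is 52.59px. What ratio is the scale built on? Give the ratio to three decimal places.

1.522

r⁴ = 52.59 / 9.80, so r = (52.59/9.80)^(1/4).
r = 5.3663^(1/4) ≈ 1.5220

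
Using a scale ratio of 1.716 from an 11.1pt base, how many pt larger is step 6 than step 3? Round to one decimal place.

Step 3: 11.1 × 1.716³ = 56.089pt
Step 6: 11.1 × 1.716⁶ = 283.418pt
Difference: 283.418 − 56.089 = 227.329pt

227.3pt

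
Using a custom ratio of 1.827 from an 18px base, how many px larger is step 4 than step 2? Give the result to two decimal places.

Step 2: 18.0 × 1.827² = 60.0827px
Step 4: 18.0 × 1.827⁴ = 200.5519px
Difference: 200.5519 − 60.0827 = 140.4692px

140.47px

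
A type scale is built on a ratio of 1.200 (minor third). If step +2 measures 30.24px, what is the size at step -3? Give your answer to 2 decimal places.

12.15px

30.24 ÷ 1.200⁵ = 30.24 ÷ 2.48832 ≈ 12.153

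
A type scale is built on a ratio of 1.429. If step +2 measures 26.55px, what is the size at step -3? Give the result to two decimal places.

4.46px

26.55 ÷ 1.429⁵ = 26.55 ÷ 5.95883 ≈ 4.456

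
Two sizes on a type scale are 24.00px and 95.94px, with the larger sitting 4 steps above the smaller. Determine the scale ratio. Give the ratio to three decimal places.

1.414

The ratio satisfies 24.00 × r⁴ = 95.94, so r = (95.94 / 24.00)^(1/4).
r = 3.9975^(1/4) ≈ 1.4140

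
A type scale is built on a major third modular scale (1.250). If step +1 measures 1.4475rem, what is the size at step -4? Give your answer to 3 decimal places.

1.4475 ÷ 1.250⁵ = 1.4475 ÷ 3.05176 ≈ 0.474

0.474rem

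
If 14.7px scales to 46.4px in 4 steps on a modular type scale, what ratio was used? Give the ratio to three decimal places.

1.333

The ratio satisfies 14.7 × r⁴ = 46.4, so r = (46.4 / 14.7)^(1/4).
r = 3.1565^(1/4) ≈ 1.3329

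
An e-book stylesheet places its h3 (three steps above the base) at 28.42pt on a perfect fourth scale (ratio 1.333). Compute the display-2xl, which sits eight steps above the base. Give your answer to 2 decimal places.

119.61pt

28.42 × 1.333⁵ = 28.42 × 4.20873 ≈ 119.612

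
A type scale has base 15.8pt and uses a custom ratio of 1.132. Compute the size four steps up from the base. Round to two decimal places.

25.94pt

A modular type scale is a geometric sequence: sizeₙ = base × rⁿ.
15.8 × 1.132⁴ = 15.8 × 1.64205 ≈ 25.94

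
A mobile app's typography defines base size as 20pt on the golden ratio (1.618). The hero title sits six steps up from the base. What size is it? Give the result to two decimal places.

20.0 × 1.618⁶ = 20.0 × 17.94201 ≈ 358.84

358.84pt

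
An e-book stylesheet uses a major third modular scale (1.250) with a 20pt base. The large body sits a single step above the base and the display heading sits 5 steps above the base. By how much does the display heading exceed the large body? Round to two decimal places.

Step 1: 20.0 × 1.250 = 25.0000pt
Step 5: 20.0 × 1.250⁵ = 61.0352pt
Difference: 61.0352 − 25.0000 = 36.0352pt

36.04pt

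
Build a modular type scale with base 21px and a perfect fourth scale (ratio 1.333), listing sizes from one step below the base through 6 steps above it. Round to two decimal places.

15.75px, 21.00px, 27.99px, 37.31px, 49.74px, 66.30px, 88.38px, 117.81px

Step -1: 21.0 ÷ 1.333 = 15.75
Step 0: 21px
Step 1: 21.0 × 1.333 = 27.99
Step 2: 21.0 × 1.333² = 37.31
Step 3: 21.0 × 1.333³ = 49.74
Step 4: 21.0 × 1.333⁴ = 66.30
Step 5: 21.0 × 1.333⁵ = 88.38
Step 6: 21.0 × 1.333⁶ = 117.81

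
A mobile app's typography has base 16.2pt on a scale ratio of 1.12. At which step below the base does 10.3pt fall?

4

1.12ⁿ = 16.2 / 10.3 = 1.5728
n = ln(1.5728) / ln(1.12) = 0.4529 / 0.1133 ≈ 4.00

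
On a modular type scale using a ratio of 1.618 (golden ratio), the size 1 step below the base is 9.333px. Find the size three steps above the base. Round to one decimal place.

64.0px

9.333 × 1.618⁴ = 9.333 × 6.85353 ≈ 63.964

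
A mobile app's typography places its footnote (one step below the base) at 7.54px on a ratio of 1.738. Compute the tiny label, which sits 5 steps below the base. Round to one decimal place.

The gap is -5 − (-1) = -4 steps, so the factor is 1.738^-4.
7.54 ÷ 1.738⁴ = 7.54 ÷ 9.12429 ≈ 0.826

0.8px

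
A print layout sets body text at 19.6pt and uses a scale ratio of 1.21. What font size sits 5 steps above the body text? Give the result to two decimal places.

A modular type scale is a geometric sequence: sizeₙ = base × rⁿ.
19.6 × 1.21⁵ = 19.6 × 2.59374 ≈ 50.84

50.84pt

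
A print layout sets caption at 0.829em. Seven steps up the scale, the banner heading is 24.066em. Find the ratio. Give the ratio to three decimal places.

1.618

The ratio satisfies 0.829 × r⁷ = 24.066, so r = (24.066 / 0.829)^(1/7).
r = 29.0302^(1/7) ≈ 1.6180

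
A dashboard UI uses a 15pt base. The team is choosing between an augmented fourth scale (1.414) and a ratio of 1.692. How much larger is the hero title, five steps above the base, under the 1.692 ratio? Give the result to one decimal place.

Augmented fourth: 15.0 × 1.414⁵ = 84.789pt
At 1.692: 15.0 × 1.692⁵ = 208.014pt
Difference: 208.014 − 84.789 = 123.225pt

123.2pt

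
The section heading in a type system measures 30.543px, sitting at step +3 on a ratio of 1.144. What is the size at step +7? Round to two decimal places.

30.543 × 1.144⁴ = 30.543 × 1.71279 ≈ 52.314

52.31px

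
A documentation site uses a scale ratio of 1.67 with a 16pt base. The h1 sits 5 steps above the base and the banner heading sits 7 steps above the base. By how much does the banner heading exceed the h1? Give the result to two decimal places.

371.78pt

Step 5: 16.0 × 1.67⁵ = 207.8272pt
Step 7: 16.0 × 1.67⁷ = 579.6092pt
Difference: 579.6092 − 207.8272 = 371.7820pt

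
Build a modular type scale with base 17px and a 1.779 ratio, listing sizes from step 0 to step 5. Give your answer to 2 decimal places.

Step 0: 17px
Step 1: 17.0 × 1.779 = 30.24
Step 2: 17.0 × 1.779² = 53.80
Step 3: 17.0 × 1.779³ = 95.71
Step 4: 17.0 × 1.779⁴ = 170.28
Step 5: 17.0 × 1.779⁵ = 302.92

17.00px, 30.24px, 53.80px, 95.71px, 170.28px, 302.92px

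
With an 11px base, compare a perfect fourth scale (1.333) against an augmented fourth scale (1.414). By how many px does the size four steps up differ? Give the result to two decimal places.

Perfect fourth: 11.0 × 1.333⁴ = 34.7307px
Augmented fourth: 11.0 × 1.414⁴ = 43.9734px
Difference: 43.9734 − 34.7307 = 9.2427px

9.24px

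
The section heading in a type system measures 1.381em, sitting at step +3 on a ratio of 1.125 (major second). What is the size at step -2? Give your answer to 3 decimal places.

0.766em

The gap is -2 − (3) = -5 steps, so the factor is 1.125^-5.
1.381 ÷ 1.125⁵ = 1.381 ÷ 1.80203 ≈ 0.766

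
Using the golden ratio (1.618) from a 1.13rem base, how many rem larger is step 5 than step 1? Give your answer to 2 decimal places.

10.70rem

Step 1: 1.13 × 1.618 = 1.8283rem
Step 5: 1.13 × 1.618⁵ = 12.5306rem
Difference: 12.5306 − 1.8283 = 10.7023rem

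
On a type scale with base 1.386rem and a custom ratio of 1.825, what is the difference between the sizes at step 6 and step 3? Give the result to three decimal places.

Step 3: 1.386 × 1.825³ = 8.42465rem
Step 6: 1.386 × 1.825⁶ = 51.20831rem
Difference: 51.20831 − 8.42465 = 42.78366rem

42.784rem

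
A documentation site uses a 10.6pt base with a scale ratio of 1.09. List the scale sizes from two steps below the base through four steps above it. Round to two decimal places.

Step -2: 10.6 ÷ 1.09² = 8.92
Step -1: 10.6 ÷ 1.09 = 9.72
Step 0: 10.6pt
Step 1: 10.6 × 1.09 = 11.55
Step 2: 10.6 × 1.09² = 12.59
Step 3: 10.6 × 1.09³ = 13.73
Step 4: 10.6 × 1.09⁴ = 14.96

8.92pt, 9.72pt, 10.60pt, 11.55pt, 12.59pt, 13.73pt, 14.96pt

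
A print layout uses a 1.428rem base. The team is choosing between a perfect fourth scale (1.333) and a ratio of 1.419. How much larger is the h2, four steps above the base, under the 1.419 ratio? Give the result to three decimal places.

1.281rem

Perfect fourth: 1.428 × 1.333⁴ = 4.50867rem
At 1.419: 1.428 × 1.419⁴ = 5.78972rem
Difference: 5.78972 − 4.50867 = 1.28105rem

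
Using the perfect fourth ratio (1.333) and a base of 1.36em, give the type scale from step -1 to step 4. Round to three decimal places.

1.020em, 1.360em, 1.813em, 2.417em, 3.221em, 4.294em

Step -1: 1.36 ÷ 1.333 = 1.020
Step 0: 1.36em
Step 1: 1.36 × 1.333 = 1.813
Step 2: 1.36 × 1.333² = 2.417
Step 3: 1.36 × 1.333³ = 3.221
Step 4: 1.36 × 1.333⁴ = 4.294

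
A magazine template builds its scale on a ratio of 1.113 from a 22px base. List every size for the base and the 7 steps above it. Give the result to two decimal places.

Step 0: 22px
Step 1: 22.0 × 1.113 = 24.49
Step 2: 22.0 × 1.113² = 27.25
Step 3: 22.0 × 1.113³ = 30.33
Step 4: 22.0 × 1.113⁴ = 33.76
Step 5: 22.0 × 1.113⁵ = 37.57
Step 6: 22.0 × 1.113⁶ = 41.82
Step 7: 22.0 × 1.113⁷ = 46.55

22.00px, 24.49px, 27.25px, 30.33px, 33.76px, 37.57px, 41.82px, 46.55px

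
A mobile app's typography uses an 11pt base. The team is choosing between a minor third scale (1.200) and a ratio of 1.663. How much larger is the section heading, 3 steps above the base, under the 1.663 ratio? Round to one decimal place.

Minor third: 11.0 × 1.200³ = 19.008pt
At 1.663: 11.0 × 1.663³ = 50.591pt
Difference: 50.591 − 19.008 = 31.583pt

31.6pt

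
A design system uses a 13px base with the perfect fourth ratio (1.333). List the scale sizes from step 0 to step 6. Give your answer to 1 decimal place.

Step 0: 13px
Step 1: 13.0 × 1.333 = 17.3
Step 2: 13.0 × 1.333² = 23.1
Step 3: 13.0 × 1.333³ = 30.8
Step 4: 13.0 × 1.333⁴ = 41.0
Step 5: 13.0 × 1.333⁵ = 54.7
Step 6: 13.0 × 1.333⁶ = 72.9

13.0px, 17.3px, 23.1px, 30.8px, 41.0px, 54.7px, 72.9px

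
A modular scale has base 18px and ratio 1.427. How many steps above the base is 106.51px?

1.427ⁿ = 106.51 / 18 = 5.9172
n = ln(5.9172) / ln(1.427) = 1.7779 / 0.3556 ≈ 5.00

5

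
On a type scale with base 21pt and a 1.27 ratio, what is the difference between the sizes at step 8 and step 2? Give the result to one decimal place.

108.2pt

Step 2: 21.0 × 1.27² = 33.871pt
Step 8: 21.0 × 1.27⁸ = 142.118pt
Difference: 142.118 − 33.871 = 108.247pt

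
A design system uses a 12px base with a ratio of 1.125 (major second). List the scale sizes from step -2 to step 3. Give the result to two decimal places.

Step -2: 12.0 ÷ 1.125² = 9.48
Step -1: 12.0 ÷ 1.125 = 10.67
Step 0: 12px
Step 1: 12.0 × 1.125 = 13.50
Step 2: 12.0 × 1.125² = 15.19
Step 3: 12.0 × 1.125³ = 17.09

9.48px, 10.67px, 12.00px, 13.50px, 15.19px, 17.09px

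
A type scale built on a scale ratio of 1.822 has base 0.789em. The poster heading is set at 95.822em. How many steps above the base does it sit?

1.822ⁿ = 95.822 / 0.789 = 121.4474
n = ln(121.4474) / ln(1.822) = 4.7995 / 0.5999 ≈ 8.00

8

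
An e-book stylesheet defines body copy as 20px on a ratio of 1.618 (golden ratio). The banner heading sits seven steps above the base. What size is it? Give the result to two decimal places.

580.60px

A modular type scale is a geometric sequence: sizeₙ = base × rⁿ.
20.0 × 1.618⁷ = 20.0 × 29.03017 ≈ 580.60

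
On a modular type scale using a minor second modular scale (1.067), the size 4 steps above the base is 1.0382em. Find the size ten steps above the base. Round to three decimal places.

The gap is 10 − (4) = 6 steps, so the factor is 1.067^6.
1.0382 × 1.067⁶ = 1.0382 × 1.47566 ≈ 1.532

1.532em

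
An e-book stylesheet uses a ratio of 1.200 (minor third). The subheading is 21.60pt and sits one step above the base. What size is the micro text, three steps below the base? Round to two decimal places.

10.42pt

21.60 ÷ 1.200⁴ = 21.60 ÷ 2.07360 ≈ 10.417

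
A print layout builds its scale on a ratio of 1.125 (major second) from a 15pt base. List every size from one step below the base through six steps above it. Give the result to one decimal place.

Step -1: 15.0 ÷ 1.125 = 13.3
Step 0: 15pt
Step 1: 15.0 × 1.125 = 16.9
Step 2: 15.0 × 1.125² = 19.0
Step 3: 15.0 × 1.125³ = 21.4
Step 4: 15.0 × 1.125⁴ = 24.0
Step 5: 15.0 × 1.125⁵ = 27.0
Step 6: 15.0 × 1.125⁶ = 30.4

13.3pt, 15.0pt, 16.9pt, 19.0pt, 21.4pt, 24.0pt, 27.0pt, 30.4pt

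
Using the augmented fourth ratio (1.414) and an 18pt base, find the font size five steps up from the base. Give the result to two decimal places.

101.75pt

Every step multiplies by the scale ratio.
18.0 × 1.414⁵ = 18.0 × 5.65258 ≈ 101.75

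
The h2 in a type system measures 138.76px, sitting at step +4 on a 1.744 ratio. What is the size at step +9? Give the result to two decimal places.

2238.70px

The gap is 9 − (4) = 5 steps, so the factor is 1.744^5.
138.76 × 1.744⁵ = 138.76 × 16.13364 ≈ 2238.704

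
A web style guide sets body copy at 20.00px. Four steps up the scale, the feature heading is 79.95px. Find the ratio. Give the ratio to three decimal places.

The ratio satisfies 20.00 × r⁴ = 79.95, so r = (79.95 / 20.00)^(1/4).
r = 3.9975^(1/4) ≈ 1.4140

1.414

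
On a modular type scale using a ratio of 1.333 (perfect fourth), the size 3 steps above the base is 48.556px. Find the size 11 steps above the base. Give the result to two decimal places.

484.04px

48.556 × 1.333⁸ = 48.556 × 9.96876 ≈ 484.043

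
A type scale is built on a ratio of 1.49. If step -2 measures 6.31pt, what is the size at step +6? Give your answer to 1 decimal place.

153.3pt

6.31 × 1.49⁸ = 6.31 × 24.29350 ≈ 153.292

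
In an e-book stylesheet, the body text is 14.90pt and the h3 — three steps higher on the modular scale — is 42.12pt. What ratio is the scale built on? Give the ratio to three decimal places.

1.414

The ratio satisfies 14.90 × r³ = 42.12, so r = (42.12 / 14.90)^(1/3).
r = 2.8268^(1/3) ≈ 1.4139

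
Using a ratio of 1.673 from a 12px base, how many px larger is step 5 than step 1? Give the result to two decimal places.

Step 1: 12.0 × 1.673 = 20.0760px
Step 5: 12.0 × 1.673⁵ = 157.2755px
Difference: 157.2755 − 20.0760 = 137.1995px

137.20px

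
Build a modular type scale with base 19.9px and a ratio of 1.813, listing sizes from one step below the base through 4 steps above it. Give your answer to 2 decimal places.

Step -1: 19.9 ÷ 1.813 = 10.98
Step 0: 19.9px
Step 1: 19.9 × 1.813 = 36.08
Step 2: 19.9 × 1.813² = 65.41
Step 3: 19.9 × 1.813³ = 118.59
Step 4: 19.9 × 1.813⁴ = 215.00

10.98px, 19.90px, 36.08px, 65.41px, 118.59px, 215.00px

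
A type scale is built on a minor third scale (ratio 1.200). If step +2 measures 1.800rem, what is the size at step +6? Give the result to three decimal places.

The gap is 6 − (2) = 4 steps, so the factor is 1.200^4.
1.800 × 1.200⁴ = 1.800 × 2.07360 ≈ 3.732

3.732rem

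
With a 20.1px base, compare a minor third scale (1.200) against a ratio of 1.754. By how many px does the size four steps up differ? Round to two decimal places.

Minor third: 20.1 × 1.200⁴ = 41.6794px
At 1.754: 20.1 × 1.754⁴ = 190.2455px
Difference: 190.2455 − 41.6794 = 148.5661px

148.57px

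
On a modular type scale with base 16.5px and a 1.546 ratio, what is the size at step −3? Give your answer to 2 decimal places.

Every step multiplies by the scale ratio.
16.5 ÷ 1.546³ = 16.5 ÷ 3.69512 ≈ 4.47

4.47px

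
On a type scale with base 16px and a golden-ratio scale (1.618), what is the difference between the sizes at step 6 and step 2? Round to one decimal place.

Step 2: 16.0 × 1.618² = 41.887px
Step 6: 16.0 × 1.618⁶ = 287.072px
Difference: 287.072 − 41.887 = 245.185px

245.2px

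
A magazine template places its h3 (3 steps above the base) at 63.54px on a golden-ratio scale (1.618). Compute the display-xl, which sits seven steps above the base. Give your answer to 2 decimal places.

Moving from step +3 to step +7 is 4 steps up, so multiply by r⁴.
63.54 × 1.618⁴ = 63.54 × 6.85353 ≈ 435.473

435.47px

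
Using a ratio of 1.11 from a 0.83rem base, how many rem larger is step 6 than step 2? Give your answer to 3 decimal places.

0.530rem

Step 2: 0.83 × 1.11² = 1.02264rem
Step 6: 0.83 × 1.11⁶ = 1.55244rem
Difference: 1.55244 − 1.02264 = 0.52980rem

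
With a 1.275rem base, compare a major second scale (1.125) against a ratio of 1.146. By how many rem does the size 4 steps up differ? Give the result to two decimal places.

0.16rem

Major second: 1.275 × 1.125⁴ = 2.0423rem
At 1.146: 1.275 × 1.146⁴ = 2.1991rem
Difference: 2.1991 − 2.0423 = 0.1568rem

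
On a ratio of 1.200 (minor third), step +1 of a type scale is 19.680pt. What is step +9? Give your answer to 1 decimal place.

19.680 × 1.200⁸ = 19.680 × 4.29982 ≈ 84.620

84.6pt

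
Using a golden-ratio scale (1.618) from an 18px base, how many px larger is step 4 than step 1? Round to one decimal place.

Step 1: 18.0 × 1.618 = 29.124px
Step 4: 18.0 × 1.618⁴ = 123.363px
Difference: 123.363 − 29.124 = 94.239px

94.2px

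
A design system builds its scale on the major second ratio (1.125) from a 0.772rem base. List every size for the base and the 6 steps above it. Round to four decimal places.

0.7720rem, 0.8685rem, 0.9771rem, 1.0992rem, 1.2366rem, 1.3912rem, 1.5651rem

Step 0: 0.772rem
Step 1: 0.772 × 1.125 = 0.8685
Step 2: 0.772 × 1.125² = 0.9771
Step 3: 0.772 × 1.125³ = 1.0992
Step 4: 0.772 × 1.125⁴ = 1.2366
Step 5: 0.772 × 1.125⁵ = 1.3912
Step 6: 0.772 × 1.125⁶ = 1.5651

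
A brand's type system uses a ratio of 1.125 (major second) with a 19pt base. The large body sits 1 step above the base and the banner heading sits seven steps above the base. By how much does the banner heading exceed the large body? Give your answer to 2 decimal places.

21.96pt

Step 1: 19.0 × 1.125 = 21.3750pt
Step 7: 19.0 × 1.125⁷ = 43.3332pt
Difference: 43.3332 − 21.3750 = 21.9582pt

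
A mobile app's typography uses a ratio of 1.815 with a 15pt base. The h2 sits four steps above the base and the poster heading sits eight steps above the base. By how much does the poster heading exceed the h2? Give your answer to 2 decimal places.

1603.68pt

Step 4: 15.0 × 1.815⁴ = 162.7788pt
Step 8: 15.0 × 1.815⁸ = 1766.4620pt
Difference: 1766.4620 − 162.7788 = 1603.6832pt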